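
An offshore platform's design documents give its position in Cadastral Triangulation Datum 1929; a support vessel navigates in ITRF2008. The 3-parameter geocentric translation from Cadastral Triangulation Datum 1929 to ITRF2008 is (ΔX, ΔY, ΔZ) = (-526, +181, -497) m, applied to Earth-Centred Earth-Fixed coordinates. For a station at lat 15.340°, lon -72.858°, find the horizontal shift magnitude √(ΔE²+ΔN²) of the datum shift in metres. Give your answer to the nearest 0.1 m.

596.6 m

The local east axis at (φ, λ) is (−sin λ, cos λ, 0), so ΔE = −sin(-72.858°)·(-526) + cos(-72.858°)·181 = -449.29 m.
The local north axis is (−sin φ cos λ, −sin φ sin λ, cos φ), giving ΔN = 41.014 + 45.756 − 479.293 = -392.52 m.
Horizontal magnitude = √(ΔE² + ΔN²) = √((-449.29)² + (-392.52)²) = 596.60 m.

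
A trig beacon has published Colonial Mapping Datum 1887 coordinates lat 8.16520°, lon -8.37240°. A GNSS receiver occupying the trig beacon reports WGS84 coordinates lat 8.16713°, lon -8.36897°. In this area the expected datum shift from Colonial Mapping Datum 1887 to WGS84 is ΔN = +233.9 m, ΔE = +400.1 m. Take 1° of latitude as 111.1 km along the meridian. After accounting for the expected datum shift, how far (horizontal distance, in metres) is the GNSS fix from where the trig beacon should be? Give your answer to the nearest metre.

Observed coordinate differences: Δφ = +0.00193°, Δλ = +0.00343°.
Converting to metres (1° lat = 111100 m, cos φ = 0.989863): observed ΔN = 214.4 m, observed ΔE = 377.2 m.
Subtracting the expected shift leaves a residual of 214.4 − (233.9) = -19.5 m north and 377.2 − (400.1) = -22.9 m east.
Residual distance = √((-19.5)² + (-22.9)²) = 30.1 m.

30 m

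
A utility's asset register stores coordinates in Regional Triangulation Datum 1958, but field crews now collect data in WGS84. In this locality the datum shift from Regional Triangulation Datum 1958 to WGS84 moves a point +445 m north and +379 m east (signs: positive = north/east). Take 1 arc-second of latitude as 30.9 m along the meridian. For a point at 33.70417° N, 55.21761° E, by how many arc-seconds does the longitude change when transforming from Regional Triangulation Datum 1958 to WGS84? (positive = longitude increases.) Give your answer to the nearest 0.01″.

At latitude 33.70417°, cos φ = 0.831914.
1″ of longitude at this latitude = 30.90 × cos φ = 25.7061 m, so Δλ = 379.0 / 25.7061 = 14.744″.

Δλ = 14.74″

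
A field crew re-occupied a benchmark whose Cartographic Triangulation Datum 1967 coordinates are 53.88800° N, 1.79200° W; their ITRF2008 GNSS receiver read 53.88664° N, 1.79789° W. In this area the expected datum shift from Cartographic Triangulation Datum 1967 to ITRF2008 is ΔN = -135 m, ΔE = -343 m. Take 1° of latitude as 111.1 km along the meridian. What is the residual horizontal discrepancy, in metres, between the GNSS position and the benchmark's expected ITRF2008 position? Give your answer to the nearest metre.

46 m

Observed coordinate differences: Δφ = -0.00136°, Δλ = -0.00589°.
Converting to metres (1° lat = 111100 m, cos φ = 0.589366): observed ΔN = -151.1 m, observed ΔE = -385.7 m.
Subtracting the expected shift leaves a residual of -151.1 − (-135) = -16.1 m north and -385.7 − (-343) = -42.7 m east.
Residual distance = √((-16.1)² + (-42.7)²) = 45.6 m.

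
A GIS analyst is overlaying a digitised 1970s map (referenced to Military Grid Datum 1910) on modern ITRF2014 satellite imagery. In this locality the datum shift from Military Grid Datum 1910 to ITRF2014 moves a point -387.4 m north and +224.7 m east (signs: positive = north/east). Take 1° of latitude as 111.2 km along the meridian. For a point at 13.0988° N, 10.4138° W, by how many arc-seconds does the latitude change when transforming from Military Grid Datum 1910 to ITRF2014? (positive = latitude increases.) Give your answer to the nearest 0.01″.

1° of latitude = 111.2 km, so Δφ = -387.4 / 111200 = -0.0034838° = -12.542″.

Δφ = -12.54″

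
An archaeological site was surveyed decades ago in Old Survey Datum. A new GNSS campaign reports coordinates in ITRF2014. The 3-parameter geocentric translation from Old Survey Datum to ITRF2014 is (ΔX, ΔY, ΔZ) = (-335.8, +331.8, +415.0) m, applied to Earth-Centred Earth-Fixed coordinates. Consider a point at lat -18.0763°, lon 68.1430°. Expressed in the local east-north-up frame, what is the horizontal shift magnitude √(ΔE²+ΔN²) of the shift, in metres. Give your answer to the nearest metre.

At φ = -18.0763°, λ = 68.1430°: sin φ = -0.310283, cos φ = 0.950644, sin λ = 0.928116, cos λ = 0.372291.
ΔE = −sin λ·ΔX + cos λ·ΔY = −(0.928116)·(-335.8) + (0.372291)·(331.8) = 435.19 m.
ΔN = −sin φ cos λ·ΔX − sin φ sin λ·ΔY + cos φ·ΔZ = −(-0.310283)(0.372291)(-335.8) − (-0.310283)(0.928116)(331.8) + (0.950644)(415.0) = 451.28 m.
Horizontal magnitude = √(ΔE² + ΔN²) = √(435.19² + 451.28²) = 626.93 m.

627 m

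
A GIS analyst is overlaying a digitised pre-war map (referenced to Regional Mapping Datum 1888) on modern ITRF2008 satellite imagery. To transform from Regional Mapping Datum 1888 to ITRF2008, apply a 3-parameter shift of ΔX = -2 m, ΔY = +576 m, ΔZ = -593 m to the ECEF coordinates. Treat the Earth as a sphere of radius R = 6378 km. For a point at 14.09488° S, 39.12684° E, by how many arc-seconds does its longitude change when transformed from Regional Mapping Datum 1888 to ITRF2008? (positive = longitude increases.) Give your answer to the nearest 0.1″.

sin φ = -0.243528, cos φ = 0.969894, sin λ = 0.631039, cos λ = 0.775751.
East component: ΔE = −sin λ·ΔX + cos λ·ΔY = −(0.631039)(-2) + (0.775751)(576) = 448.09 m.
1° of latitude spans πR/180 = 111317 m; at latitude φ, 1° of longitude spans that × cos φ = 107965.8 m, so Δλ = 448.09 / 107965.8 × 3600 = 14.941″.

Δλ = 14.9″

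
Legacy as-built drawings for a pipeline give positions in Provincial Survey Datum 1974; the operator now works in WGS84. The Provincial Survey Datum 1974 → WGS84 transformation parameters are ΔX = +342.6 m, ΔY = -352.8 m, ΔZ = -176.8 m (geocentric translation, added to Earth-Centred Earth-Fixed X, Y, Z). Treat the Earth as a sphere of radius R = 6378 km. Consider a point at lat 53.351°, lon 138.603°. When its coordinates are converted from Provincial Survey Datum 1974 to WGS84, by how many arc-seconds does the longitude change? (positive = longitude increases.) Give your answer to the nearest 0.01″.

Δλ = 2.06″

sin φ = 0.802307, cos φ = 0.596911, sin λ = 0.661273, cos λ = -0.750146.
East component: ΔE = −sin λ·ΔX + cos λ·ΔY = −(0.661273)(342.6) + (-0.750146)(-352.8) = 38.10 m.
1° of latitude spans πR/180 = 111317 m; at latitude φ, 1° of longitude spans that × cos φ = 66446.4 m, so Δλ = 38.10 / 66446.4 × 3600 = 2.064″.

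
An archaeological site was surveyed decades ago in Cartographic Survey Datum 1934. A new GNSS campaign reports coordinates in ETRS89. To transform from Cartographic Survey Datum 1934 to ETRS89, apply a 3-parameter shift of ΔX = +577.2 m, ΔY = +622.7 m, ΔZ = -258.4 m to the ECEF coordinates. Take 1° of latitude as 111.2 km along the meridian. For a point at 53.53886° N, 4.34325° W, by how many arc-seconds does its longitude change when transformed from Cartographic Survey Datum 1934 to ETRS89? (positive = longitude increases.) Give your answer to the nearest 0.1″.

sin φ = 0.804260, cos φ = 0.594277, sin λ = -0.075731, cos λ = 0.997128.
East component: ΔE = −sin λ·ΔX + cos λ·ΔY = −(-0.075731)(577.2) + (0.997128)(622.7) = 664.62 m.
1° of latitude spans 111200 m; at latitude φ, 1° of longitude spans that × cos φ = 66083.7 m, so Δλ = 664.62 / 66083.7 × 3600 = 36.206″.

Δλ = 36.2″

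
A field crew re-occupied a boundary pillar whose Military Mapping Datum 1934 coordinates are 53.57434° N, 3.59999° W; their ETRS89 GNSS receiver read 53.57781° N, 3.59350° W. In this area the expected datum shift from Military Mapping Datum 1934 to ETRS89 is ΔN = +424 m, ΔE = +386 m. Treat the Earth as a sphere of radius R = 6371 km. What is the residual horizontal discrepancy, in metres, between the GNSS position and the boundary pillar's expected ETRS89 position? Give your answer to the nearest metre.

57 m

Observed coordinate differences: Δφ = +0.00347°, Δλ = +0.00649°.
Converting to metres (1° lat = 111195 m, cos φ = 0.593779): observed ΔN = 385.8 m, observed ΔE = 428.5 m.
Subtracting the expected shift leaves a residual of 385.8 − (424) = -38.2 m north and 428.5 − (386) = 42.5 m east.
Residual distance = √((-38.2)² + 42.5²) = 57.1 m.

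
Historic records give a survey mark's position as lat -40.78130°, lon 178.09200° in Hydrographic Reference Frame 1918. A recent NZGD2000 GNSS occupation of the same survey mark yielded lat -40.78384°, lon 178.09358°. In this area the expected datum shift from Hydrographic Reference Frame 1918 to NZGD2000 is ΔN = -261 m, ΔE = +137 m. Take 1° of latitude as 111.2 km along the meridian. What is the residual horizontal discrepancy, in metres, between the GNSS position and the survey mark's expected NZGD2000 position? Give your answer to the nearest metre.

22 m

Observed coordinate differences: Δφ = -0.00254°, Δλ = +0.00158°.
Converting to metres (1° lat = 111200 m, cos φ = 0.757208): observed ΔN = -282.4 m, observed ΔE = 133.0 m.
Subtracting the expected shift leaves a residual of -282.4 − (-261) = -21.4 m north and 133.0 − (137) = -4.0 m east.
Residual distance = √((-21.4)² + (-4.0)²) = 21.8 m.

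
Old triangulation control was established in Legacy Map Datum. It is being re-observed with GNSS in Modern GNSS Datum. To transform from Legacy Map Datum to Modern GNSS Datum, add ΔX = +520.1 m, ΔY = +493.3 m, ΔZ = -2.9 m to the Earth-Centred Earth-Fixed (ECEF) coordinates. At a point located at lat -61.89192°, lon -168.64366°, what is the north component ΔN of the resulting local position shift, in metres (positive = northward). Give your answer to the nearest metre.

At φ = -61.89192°, λ = -168.64366°: sin φ = -0.882060, cos φ = 0.471136, sin λ = -0.196910, cos λ = -0.980422.
ΔN = −sin φ cos λ·ΔX − sin φ sin λ·ΔY + cos φ·ΔZ = −(-0.882060)(-0.980422)(520.1) − (-0.882060)(-0.196910)(493.3) + (0.471136)(-2.9) = -536.82 m.

ΔN = -537 m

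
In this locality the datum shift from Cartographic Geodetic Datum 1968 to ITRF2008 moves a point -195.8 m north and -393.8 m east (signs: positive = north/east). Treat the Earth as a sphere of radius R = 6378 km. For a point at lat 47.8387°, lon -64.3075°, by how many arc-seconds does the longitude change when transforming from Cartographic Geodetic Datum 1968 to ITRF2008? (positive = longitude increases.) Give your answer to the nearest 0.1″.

At latitude 47.8387°, cos φ = 0.671220.
One radian of longitude at latitude φ spans R cos φ, so Δλ = ΔE / (R cos φ) = -393.8 / (6378000 × 0.671220) = -9.1987e-05 rad = -18.974″.

Δλ = -19.0″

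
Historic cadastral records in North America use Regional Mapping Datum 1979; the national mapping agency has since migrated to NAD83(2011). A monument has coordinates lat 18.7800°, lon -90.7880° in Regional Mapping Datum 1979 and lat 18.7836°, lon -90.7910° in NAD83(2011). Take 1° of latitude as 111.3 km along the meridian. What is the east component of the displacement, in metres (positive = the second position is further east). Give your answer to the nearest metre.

ΔE = -316 m

Δφ = 18.7836° − 18.7800° = +0.0036°; Δλ = -90.7910° − -90.7880° = -0.0030°.
ΔN = Δφ × 111300 = 400.7 m; ΔE = Δλ × 111300 × cos(18.7800°) = -0.0030 × 111300 × 0.946762 = -316.1 m.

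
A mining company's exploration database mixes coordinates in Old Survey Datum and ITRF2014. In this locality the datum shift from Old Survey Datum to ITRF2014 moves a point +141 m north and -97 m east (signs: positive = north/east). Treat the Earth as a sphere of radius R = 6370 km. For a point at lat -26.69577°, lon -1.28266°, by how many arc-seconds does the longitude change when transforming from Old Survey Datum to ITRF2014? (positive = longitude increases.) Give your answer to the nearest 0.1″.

Δλ = -3.5″

At latitude -26.69577°, cos φ = 0.893405.
One radian of longitude at latitude φ spans R cos φ, so Δλ = ΔE / (R cos φ) = -97.0 / (6370000 × 0.893405) = -1.7044e-05 rad = -3.516″.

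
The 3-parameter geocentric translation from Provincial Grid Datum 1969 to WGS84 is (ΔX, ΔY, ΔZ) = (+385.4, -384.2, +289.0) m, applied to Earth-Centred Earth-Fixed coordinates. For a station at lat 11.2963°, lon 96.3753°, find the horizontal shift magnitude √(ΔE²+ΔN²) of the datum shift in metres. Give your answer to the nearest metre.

500 m

The local east axis at (φ, λ) is (−sin λ, cos λ, 0), so ΔE = −sin(96.3753°)·385.4 + cos(96.3753°)·(-384.2) = -340.35 m.
The local north axis is (−sin φ cos λ, −sin φ sin λ, cos φ), giving ΔN = 8.383 + 74.793 + 283.401 = 366.58 m.
Horizontal magnitude = √(ΔE² + ΔN²) = √((-340.35)² + 366.58²) = 500.22 m.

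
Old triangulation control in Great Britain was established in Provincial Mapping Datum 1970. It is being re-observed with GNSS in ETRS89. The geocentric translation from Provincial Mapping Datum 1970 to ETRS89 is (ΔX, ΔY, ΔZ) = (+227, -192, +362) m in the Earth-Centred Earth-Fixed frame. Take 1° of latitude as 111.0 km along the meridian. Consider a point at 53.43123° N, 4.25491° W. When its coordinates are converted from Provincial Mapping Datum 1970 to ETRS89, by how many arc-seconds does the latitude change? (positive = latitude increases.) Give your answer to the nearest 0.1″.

Δφ = 0.7″

sin φ = 0.803142, cos φ = 0.595787, sin λ = -0.074194, cos λ = 0.997244.
North component: ΔN = −sin φ cos λ·ΔX − sin φ sin λ·ΔY + cos φ·ΔZ = −(0.803142)(0.997244)(227) − (0.803142)(-0.074194)(-192) + (0.595787)(362) = 22.42 m.
1° of latitude spans 111000 m, so Δφ = 22.42 / 111000 × 3600 = 0.727″.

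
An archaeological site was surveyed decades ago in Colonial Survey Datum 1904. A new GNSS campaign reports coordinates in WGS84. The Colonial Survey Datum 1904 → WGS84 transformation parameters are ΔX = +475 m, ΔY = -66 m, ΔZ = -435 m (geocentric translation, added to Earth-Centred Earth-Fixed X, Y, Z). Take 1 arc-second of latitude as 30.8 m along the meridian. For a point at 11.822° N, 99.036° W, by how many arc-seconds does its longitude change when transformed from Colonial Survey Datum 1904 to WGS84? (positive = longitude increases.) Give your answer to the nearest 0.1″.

Δλ = 15.9″

sin φ = 0.204872, cos φ = 0.978789, sin λ = -0.987590, cos λ = -0.157055.
East component: ΔE = −sin λ·ΔX + cos λ·ΔY = −(-0.987590)(475) + (-0.157055)(-66) = 479.47 m.
1° of latitude spans 3600 × 30.80 = 110880 m; at latitude φ, 1° of longitude spans that × cos φ = 108528.1 m, so Δλ = 479.47 / 108528.1 × 3600 = 15.905″.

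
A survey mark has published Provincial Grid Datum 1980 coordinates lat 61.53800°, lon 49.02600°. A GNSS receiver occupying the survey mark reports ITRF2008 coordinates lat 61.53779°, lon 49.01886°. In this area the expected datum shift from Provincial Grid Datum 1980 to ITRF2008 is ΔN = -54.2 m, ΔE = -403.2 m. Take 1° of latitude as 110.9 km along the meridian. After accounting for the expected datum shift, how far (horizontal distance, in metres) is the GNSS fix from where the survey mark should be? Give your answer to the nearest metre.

40 m

Observed coordinate differences: Δφ = -0.00021°, Δλ = -0.00714°.
Converting to metres (1° lat = 110900 m, cos φ = 0.476576): observed ΔN = -23.3 m, observed ΔE = -377.4 m.
Subtracting the expected shift leaves a residual of -23.3 − (-54.2) = 30.9 m north and -377.4 − (-403.2) = 25.8 m east.
Residual distance = √(30.9² + 25.8²) = 40.3 m.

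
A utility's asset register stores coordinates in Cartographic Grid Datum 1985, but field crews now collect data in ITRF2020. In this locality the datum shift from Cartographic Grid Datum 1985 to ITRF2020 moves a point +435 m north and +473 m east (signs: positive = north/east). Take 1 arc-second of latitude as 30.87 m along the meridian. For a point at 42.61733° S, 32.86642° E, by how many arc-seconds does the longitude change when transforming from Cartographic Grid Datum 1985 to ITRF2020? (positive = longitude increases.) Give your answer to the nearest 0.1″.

At latitude -42.61733°, cos φ = 0.735892.
1″ of longitude at this latitude = 30.87 × cos φ = 22.7170 m, so Δλ = 473.0 / 22.7170 = 20.821″.

Δλ = 20.8″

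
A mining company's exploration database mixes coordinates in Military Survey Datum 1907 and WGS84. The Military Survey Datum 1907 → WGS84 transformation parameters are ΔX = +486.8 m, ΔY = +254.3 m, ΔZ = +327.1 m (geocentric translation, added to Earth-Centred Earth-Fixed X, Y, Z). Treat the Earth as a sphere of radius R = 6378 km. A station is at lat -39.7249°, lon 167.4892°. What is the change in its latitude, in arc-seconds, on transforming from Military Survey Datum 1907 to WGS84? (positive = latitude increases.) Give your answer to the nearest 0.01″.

sin φ = -0.639102, cos φ = 0.769122, sin λ = 0.216624, cos λ = -0.976255.
North component: ΔN = −sin φ cos λ·ΔX − sin φ sin λ·ΔY + cos φ·ΔZ = −(-0.639102)(-0.976255)(486.8) − (-0.639102)(0.216624)(254.3) + (0.769122)(327.1) = -16.94 m.
1° of latitude spans πR/180 = 111317 m, so Δφ = -16.94 / 111317 × 3600 = -0.548″.

Δφ = -0.55″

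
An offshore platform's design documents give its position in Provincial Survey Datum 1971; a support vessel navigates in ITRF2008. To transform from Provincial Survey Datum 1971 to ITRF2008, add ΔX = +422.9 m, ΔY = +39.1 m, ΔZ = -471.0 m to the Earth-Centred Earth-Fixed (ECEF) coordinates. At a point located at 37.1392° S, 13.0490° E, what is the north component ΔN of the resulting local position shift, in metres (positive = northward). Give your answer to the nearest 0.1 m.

ΔN = -121.4 m

At φ = -37.1392°, λ = 13.0490°: sin φ = -0.603754, cos φ = 0.797171, sin λ = 0.225784, cos λ = 0.974177.
ΔN = −sin φ cos λ·ΔX − sin φ sin λ·ΔY + cos φ·ΔZ = −(-0.603754)(0.974177)(422.9) − (-0.603754)(0.225784)(39.1) + (0.797171)(-471.0) = -121.40 m.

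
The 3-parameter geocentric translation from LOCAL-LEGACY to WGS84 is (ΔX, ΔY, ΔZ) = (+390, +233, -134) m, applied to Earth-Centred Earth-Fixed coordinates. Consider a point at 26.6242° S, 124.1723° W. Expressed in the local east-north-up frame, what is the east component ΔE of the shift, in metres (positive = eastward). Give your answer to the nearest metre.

ΔE = 192 m

At φ = -26.6242°, λ = -124.1723°: sin φ = -0.448137, cos φ = 0.893965, sin λ = -0.827352, cos λ = -0.561683.
ΔE = −sin λ·ΔX + cos λ·ΔY = −(-0.827352)·(390) + (-0.561683)·(233) = 191.80 m.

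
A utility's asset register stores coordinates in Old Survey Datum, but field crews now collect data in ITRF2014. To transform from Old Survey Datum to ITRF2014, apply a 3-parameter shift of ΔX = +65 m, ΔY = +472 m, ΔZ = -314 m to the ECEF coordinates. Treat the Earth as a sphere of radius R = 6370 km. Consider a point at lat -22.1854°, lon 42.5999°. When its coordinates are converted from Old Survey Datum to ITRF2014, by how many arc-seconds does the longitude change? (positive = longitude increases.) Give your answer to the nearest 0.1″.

sin φ = -0.377605, cos φ = 0.925967, sin λ = 0.676875, cos λ = 0.736098.
East component: ΔE = −sin λ·ΔX + cos λ·ΔY = −(0.676875)(65) + (0.736098)(472) = 303.44 m.
1° of latitude spans πR/180 = 111177 m; at latitude φ, 1° of longitude spans that × cos φ = 102946.7 m, so Δλ = 303.44 / 102946.7 × 3600 = 10.611″.

Δλ = 10.6″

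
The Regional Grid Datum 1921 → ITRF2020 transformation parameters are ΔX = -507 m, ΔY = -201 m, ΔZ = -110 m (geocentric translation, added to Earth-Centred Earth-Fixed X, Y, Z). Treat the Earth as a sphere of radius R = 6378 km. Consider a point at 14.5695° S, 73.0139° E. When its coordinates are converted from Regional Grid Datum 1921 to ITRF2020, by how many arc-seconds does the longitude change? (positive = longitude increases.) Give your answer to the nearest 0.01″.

sin φ = -0.251554, cos φ = 0.967843, sin λ = 0.956376, cos λ = 0.292140.
East component: ΔE = −sin λ·ΔX + cos λ·ΔY = −(0.956376)(-507) + (0.292140)(-201) = 426.16 m.
1° of latitude spans πR/180 = 111317 m; at latitude φ, 1° of longitude spans that × cos φ = 107737.5 m, so Δλ = 426.16 / 107737.5 × 3600 = 14.240″.

Δλ = 14.24″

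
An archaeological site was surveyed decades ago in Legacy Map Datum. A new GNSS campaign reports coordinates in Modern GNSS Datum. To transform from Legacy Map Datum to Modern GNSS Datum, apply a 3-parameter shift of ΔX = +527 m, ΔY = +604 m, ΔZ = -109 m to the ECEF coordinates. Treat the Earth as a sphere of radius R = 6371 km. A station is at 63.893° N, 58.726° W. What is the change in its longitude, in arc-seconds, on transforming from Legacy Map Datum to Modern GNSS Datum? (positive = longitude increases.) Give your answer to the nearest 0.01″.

sin φ = 0.897974, cos φ = 0.440049, sin λ = -0.854694, cos λ = 0.519131.
East component: ΔE = −sin λ·ΔX + cos λ·ΔY = −(-0.854694)(527) + (0.519131)(604) = 763.98 m.
1° of latitude spans πR/180 = 111195 m; at latitude φ, 1° of longitude spans that × cos φ = 48931.2 m, so Δλ = 763.98 / 48931.2 × 3600 = 56.208″.

Δλ = 56.21″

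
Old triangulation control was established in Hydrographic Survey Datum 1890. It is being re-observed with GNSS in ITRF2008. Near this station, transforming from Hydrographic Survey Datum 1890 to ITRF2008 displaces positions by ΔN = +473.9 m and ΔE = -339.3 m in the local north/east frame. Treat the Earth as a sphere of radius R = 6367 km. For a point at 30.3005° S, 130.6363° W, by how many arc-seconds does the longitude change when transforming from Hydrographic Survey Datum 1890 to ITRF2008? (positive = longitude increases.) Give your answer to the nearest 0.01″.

Δλ = -12.73″

At latitude -30.3005°, cos φ = 0.863391.
One radian of longitude at latitude φ spans R cos φ, so Δλ = ΔE / (R cos φ) = -339.3 / (6367000 × 0.863391) = -6.1722e-05 rad = -12.731″.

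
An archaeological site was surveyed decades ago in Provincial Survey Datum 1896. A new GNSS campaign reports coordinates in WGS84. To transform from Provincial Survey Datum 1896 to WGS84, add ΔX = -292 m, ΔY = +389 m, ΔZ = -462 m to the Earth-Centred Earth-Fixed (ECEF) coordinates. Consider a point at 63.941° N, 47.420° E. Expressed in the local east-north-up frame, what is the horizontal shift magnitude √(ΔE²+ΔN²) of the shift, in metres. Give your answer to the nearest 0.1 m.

555.6 m

The local east axis at (φ, λ) is (−sin λ, cos λ, 0), so ΔE = −sin(47.420°)·(-292) + cos(47.420°)·389 = 478.21 m.
The local north axis is (−sin φ cos λ, −sin φ sin λ, cos φ), giving ΔN = 177.488 − 257.315 − 202.955 = -282.78 m.
Horizontal magnitude = √(ΔE² + ΔN²) = √(478.21² + (-282.78)²) = 555.57 m.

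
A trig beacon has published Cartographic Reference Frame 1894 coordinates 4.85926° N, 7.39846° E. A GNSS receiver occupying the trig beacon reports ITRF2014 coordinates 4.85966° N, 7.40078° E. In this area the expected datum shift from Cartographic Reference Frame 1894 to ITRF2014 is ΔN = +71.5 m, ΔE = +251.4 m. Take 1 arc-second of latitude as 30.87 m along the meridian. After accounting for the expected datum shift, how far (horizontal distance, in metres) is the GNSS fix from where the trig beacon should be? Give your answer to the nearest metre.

Observed coordinate differences: Δφ = +0.00040°, Δλ = +0.00232°.
Converting to metres (1° lat = 111132 m, cos φ = 0.996406): observed ΔN = 44.5 m, observed ΔE = 256.9 m.
Subtracting the expected shift leaves a residual of 44.5 − (71.5) = -27.0 m north and 256.9 − (251.4) = 5.5 m east.
Residual distance = √((-27.0)² + 5.5²) = 27.6 m.

28 m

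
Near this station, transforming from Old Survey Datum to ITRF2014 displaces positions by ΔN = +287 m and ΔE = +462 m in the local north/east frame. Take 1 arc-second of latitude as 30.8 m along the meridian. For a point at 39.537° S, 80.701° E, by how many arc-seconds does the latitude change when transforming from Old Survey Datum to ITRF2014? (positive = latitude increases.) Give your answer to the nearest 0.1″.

Δφ = 9.3″

1″ of latitude = 30.80 m, so Δφ = 287.0 / 30.80 = 9.318″.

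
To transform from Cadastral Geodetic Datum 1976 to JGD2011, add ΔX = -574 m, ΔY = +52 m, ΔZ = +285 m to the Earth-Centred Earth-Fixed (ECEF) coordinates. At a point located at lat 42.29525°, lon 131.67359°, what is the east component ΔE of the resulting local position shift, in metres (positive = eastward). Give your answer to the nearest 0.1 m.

The local east axis at (φ, λ) is (−sin λ, cos λ, 0), so ΔE = −sin(131.67359°)·(-574) + cos(131.67359°)·52 = 394.17 m.

ΔE = 394.2 m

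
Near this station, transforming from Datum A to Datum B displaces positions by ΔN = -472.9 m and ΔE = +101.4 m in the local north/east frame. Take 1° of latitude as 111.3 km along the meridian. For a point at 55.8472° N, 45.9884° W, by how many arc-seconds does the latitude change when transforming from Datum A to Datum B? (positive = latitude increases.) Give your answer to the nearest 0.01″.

1° of latitude = 111.3 km, so Δφ = -472.9 / 111300 = -0.0042489° = -15.296″.

Δφ = -15.30″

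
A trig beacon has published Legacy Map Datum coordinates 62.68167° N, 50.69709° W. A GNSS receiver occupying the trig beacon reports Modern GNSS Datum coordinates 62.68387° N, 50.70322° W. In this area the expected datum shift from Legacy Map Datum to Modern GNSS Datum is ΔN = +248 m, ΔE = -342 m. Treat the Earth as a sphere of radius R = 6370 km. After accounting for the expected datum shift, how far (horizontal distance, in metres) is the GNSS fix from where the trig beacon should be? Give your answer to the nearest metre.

Observed coordinate differences: Δφ = +0.00220°, Δλ = -0.00613°.
Converting to metres (1° lat = 111177 m, cos φ = 0.458934): observed ΔN = 244.6 m, observed ΔE = -312.8 m.
Subtracting the expected shift leaves a residual of 244.6 − (248) = -3.4 m north and -312.8 − (-342) = 29.2 m east.
Residual distance = √((-3.4)² + 29.2²) = 29.4 m.

29 m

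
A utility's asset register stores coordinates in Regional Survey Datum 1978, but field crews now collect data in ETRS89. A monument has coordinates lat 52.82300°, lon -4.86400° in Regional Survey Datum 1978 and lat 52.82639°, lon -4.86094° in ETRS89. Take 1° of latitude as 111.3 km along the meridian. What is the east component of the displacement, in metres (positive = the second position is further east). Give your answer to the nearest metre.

ΔE = 206 m

Δφ = 52.82639° − 52.82300° = +0.00339°; Δλ = -4.86094° − -4.86400° = +0.00306°.
ΔN = Δφ × 111300 = 377.3 m; ΔE = Δλ × 111300 × cos(52.82300°) = +0.00306 × 111300 × 0.604279 = 205.8 m.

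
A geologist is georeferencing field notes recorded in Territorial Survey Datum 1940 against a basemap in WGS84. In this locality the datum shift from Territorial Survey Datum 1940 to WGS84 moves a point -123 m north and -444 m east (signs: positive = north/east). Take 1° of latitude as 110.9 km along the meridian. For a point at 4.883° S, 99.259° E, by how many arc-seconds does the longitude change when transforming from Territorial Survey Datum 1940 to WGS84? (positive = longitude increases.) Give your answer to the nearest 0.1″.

Δλ = -14.5″

At latitude -4.883°, cos φ = 0.996371.
1° of longitude at this latitude = 110.9 × cos φ = 110.50 km, so Δλ = -444.0 / 110497.5 = -0.0040182° = -14.465″.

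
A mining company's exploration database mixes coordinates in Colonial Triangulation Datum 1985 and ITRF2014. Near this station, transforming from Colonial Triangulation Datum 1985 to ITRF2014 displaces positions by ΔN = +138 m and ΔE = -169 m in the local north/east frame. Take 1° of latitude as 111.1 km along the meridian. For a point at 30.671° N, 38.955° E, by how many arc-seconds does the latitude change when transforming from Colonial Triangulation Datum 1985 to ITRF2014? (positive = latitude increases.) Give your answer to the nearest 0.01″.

Δφ = 4.47″

1° of latitude = 111.1 km, so Δφ = 138.0 / 111100 = 0.0012421° = 4.472″.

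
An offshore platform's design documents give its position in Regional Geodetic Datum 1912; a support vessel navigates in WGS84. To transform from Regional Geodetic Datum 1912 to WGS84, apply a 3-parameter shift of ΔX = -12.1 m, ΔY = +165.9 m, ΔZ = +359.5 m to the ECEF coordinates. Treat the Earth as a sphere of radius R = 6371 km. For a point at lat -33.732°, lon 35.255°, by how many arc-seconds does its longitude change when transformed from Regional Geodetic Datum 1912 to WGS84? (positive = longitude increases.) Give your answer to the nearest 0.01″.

Δλ = 5.55″

sin φ = -0.555309, cos φ = 0.831644, sin λ = 0.577216, cos λ = 0.816591.
East component: ΔE = −sin λ·ΔX + cos λ·ΔY = −(0.577216)(-12.1) + (0.816591)(165.9) = 142.46 m.
1° of latitude spans πR/180 = 111195 m; at latitude φ, 1° of longitude spans that × cos φ = 92474.6 m, so Δλ = 142.46 / 92474.6 × 3600 = 5.546″.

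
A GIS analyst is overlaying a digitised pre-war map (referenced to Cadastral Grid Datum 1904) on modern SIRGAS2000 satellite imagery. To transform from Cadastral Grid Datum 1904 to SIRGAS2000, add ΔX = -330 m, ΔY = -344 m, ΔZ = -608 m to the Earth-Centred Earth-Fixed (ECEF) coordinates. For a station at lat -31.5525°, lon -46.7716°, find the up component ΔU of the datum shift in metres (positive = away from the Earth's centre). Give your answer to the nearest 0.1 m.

ΔU = 339.1 m

At φ = -31.5525°, λ = -46.7716°: sin φ = -0.523280, cos φ = 0.852161, sin λ = -0.728629, cos λ = 0.684908.
ΔU = cos φ cos λ·ΔX + cos φ sin λ·ΔY + sin φ·ΔZ = (0.852161)(0.684908)(-330) + (0.852161)(-0.728629)(-344) + (-0.523280)(-608) = 339.14 m.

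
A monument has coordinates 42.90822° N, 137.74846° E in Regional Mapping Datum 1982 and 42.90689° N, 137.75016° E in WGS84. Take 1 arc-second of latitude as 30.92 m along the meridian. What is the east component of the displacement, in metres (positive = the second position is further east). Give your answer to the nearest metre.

Δφ = 42.90689° − 42.90822° = -0.00133°; Δλ = 137.75016° − 137.74846° = +0.00170°.
1° of latitude = 3600 × 30.92 = 111312 m.
ΔN = Δφ × 111312 = -148.0 m; ΔE = Δλ × 111312 × cos(42.90822°) = +0.00170 × 111312 × 0.732445 = 138.6 m.

ΔE = 139 m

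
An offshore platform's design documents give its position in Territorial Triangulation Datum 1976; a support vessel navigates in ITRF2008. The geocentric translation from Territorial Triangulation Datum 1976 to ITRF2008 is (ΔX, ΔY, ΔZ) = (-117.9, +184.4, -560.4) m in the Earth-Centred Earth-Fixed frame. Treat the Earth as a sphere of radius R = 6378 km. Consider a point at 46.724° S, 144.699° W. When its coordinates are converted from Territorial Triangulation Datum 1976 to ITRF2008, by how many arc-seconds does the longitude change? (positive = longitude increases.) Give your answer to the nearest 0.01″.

sin φ = -0.728060, cos φ = 0.685513, sin λ = -0.577872, cos λ = -0.816128.
East component: ΔE = −sin λ·ΔX + cos λ·ΔY = −(-0.577872)(-117.9) + (-0.816128)(184.4) = -218.63 m.
1° of latitude spans πR/180 = 111317 m; at latitude φ, 1° of longitude spans that × cos φ = 76309.4 m, so Δλ = -218.63 / 76309.4 × 3600 = -10.314″.

Δλ = -10.31″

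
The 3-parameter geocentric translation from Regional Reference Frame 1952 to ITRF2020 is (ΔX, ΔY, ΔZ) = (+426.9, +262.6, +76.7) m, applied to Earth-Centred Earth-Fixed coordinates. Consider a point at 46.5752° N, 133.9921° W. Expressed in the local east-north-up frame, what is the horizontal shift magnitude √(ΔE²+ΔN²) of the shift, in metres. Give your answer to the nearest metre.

At φ = 46.5752°, λ = -133.9921°: sin φ = 0.726277, cos φ = 0.687402, sin λ = -0.719436, cos λ = -0.694559.
ΔE = −sin λ·ΔX + cos λ·ΔY = −(-0.719436)·(426.9) + (-0.694559)·(262.6) = 124.74 m.
ΔN = −sin φ cos λ·ΔX − sin φ sin λ·ΔY + cos φ·ΔZ = −(0.726277)(-0.694559)(426.9) − (0.726277)(-0.719436)(262.6) + (0.687402)(76.7) = 405.28 m.
Horizontal magnitude = √(ΔE² + ΔN²) = √(124.74² + 405.28²) = 424.04 m.

424 m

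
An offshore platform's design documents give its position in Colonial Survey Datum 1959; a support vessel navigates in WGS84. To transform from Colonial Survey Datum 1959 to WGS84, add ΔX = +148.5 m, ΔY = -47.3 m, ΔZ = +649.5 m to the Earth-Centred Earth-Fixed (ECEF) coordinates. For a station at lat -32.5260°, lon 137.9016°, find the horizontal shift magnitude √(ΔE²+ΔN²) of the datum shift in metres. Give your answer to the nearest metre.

The local east axis at (φ, λ) is (−sin λ, cos λ, 0), so ΔE = −sin(137.9016°)·148.5 + cos(137.9016°)·(-47.3) = -64.46 m.
The local north axis is (−sin φ cos λ, −sin φ sin λ, cos φ), giving ΔN = -59.245 − 17.050 + 547.624 = 471.33 m.
Horizontal magnitude = √(ΔE² + ΔN²) = √((-64.46)² + 471.33²) = 475.72 m.

476 m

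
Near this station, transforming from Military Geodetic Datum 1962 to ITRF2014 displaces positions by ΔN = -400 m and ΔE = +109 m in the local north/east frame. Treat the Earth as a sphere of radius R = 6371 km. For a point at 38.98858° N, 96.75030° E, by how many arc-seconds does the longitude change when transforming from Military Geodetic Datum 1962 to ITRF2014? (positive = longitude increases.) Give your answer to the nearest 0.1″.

Δλ = 4.5″

At latitude 38.98858°, cos φ = 0.777271.
One radian of longitude at latitude φ spans R cos φ, so Δλ = ΔE / (R cos φ) = 109.0 / (6371000 × 0.777271) = 2.2011e-05 rad = 4.540″.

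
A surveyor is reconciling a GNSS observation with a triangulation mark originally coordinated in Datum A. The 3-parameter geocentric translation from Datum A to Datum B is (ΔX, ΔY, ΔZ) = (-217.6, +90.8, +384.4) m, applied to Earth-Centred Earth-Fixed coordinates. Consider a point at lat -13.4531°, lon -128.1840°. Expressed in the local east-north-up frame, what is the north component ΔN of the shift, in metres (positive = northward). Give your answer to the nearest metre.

ΔN = 389 m

At φ = -13.4531°, λ = -128.1840°: sin φ = -0.232649, cos φ = 0.972561, sin λ = -0.786030, cos λ = -0.618189.
ΔN = −sin φ cos λ·ΔX − sin φ sin λ·ΔY + cos φ·ΔZ = −(-0.232649)(-0.618189)(-217.6) − (-0.232649)(-0.786030)(90.8) + (0.972561)(384.4) = 388.54 m.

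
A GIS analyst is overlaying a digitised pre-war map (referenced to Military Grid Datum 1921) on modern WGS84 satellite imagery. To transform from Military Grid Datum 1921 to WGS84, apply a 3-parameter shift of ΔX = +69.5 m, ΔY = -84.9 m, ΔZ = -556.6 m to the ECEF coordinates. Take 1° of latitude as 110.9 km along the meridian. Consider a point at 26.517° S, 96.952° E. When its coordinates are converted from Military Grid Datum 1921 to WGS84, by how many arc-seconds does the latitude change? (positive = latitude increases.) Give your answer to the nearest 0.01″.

Δφ = -17.51″

sin φ = -0.446463, cos φ = 0.894802, sin λ = 0.992648, cos λ = -0.121038.
North component: ΔN = −sin φ cos λ·ΔX − sin φ sin λ·ΔY + cos φ·ΔZ = −(-0.446463)(-0.121038)(69.5) − (-0.446463)(0.992648)(-84.9) + (0.894802)(-556.6) = -539.43 m.
1° of latitude spans 110900 m, so Δφ = -539.43 / 110900 × 3600 = -17.511″.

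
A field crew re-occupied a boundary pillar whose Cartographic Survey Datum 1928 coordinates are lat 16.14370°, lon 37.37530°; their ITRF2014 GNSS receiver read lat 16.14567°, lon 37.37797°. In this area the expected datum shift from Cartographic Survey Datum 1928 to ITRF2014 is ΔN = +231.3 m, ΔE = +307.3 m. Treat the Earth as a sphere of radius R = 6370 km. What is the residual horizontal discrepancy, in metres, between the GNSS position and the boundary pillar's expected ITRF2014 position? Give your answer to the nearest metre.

Observed coordinate differences: Δφ = +0.00197°, Δλ = +0.00267°.
Converting to metres (1° lat = 111177 m, cos φ = 0.960567): observed ΔN = 219.0 m, observed ΔE = 285.1 m.
Subtracting the expected shift leaves a residual of 219.0 − (231.3) = -12.3 m north and 285.1 − (307.3) = -22.2 m east.
Residual distance = √((-12.3)² + (-22.2)²) = 25.3 m.

25 m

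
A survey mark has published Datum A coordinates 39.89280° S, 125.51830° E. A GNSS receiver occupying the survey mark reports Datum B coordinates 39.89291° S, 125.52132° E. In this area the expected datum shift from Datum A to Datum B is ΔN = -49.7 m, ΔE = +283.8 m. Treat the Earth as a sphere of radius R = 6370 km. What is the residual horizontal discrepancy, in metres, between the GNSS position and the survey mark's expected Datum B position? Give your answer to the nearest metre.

46 m

Observed coordinate differences: Δφ = -0.00011°, Δλ = +0.00302°.
Converting to metres (1° lat = 111177 m, cos φ = 0.767246): observed ΔN = -12.2 m, observed ΔE = 257.6 m.
Subtracting the expected shift leaves a residual of -12.2 − (-49.7) = 37.5 m north and 257.6 − (283.8) = -26.2 m east.
Residual distance = √(37.5² + (-26.2)²) = 45.7 m.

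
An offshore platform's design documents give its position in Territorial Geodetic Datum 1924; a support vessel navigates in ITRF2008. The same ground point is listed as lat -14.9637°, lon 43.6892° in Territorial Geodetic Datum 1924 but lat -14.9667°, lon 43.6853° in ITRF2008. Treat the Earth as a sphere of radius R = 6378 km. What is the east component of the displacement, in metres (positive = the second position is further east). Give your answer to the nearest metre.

ΔE = -419 m

Δφ = -14.9667° − -14.9637° = -0.0030°; Δλ = 43.6853° − 43.6892° = -0.0039°.
1° along a meridian = πR/180 = 111317 m.
ΔN = Δφ × 111317 = -334.0 m; ΔE = Δλ × 111317 × cos(-14.9637°) = -0.0039 × 111317 × 0.966090 = -419.4 m.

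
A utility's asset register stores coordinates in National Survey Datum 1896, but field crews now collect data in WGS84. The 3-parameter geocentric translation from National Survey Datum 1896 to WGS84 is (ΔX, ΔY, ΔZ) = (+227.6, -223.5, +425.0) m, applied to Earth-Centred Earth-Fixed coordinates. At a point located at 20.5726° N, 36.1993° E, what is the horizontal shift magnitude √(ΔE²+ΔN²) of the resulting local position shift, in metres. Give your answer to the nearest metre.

493 m

At φ = 20.5726°, λ = 36.1993°: sin φ = 0.351394, cos φ = 0.936228, sin λ = 0.590596, cos λ = 0.806968.
ΔE = −sin λ·ΔX + cos λ·ΔY = −(0.590596)·(227.6) + (0.806968)·(-223.5) = -314.78 m.
ΔN = −sin φ cos λ·ΔX − sin φ sin λ·ΔY + cos φ·ΔZ = −(0.351394)(0.806968)(227.6) − (0.351394)(0.590596)(-223.5) + (0.936228)(425.0) = 379.74 m.
Horizontal magnitude = √(ΔE² + ΔN²) = √((-314.78)² + 379.74²) = 493.24 m.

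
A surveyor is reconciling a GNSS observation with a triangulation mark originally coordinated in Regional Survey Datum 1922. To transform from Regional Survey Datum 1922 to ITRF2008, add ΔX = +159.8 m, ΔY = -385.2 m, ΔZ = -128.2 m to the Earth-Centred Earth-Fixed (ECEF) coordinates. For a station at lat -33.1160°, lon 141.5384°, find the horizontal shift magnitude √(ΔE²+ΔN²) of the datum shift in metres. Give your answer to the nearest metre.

At φ = -33.1160°, λ = 141.5384°: sin φ = -0.546336, cos φ = 0.837566, sin λ = 0.621990, cos λ = -0.783025.
ΔE = −sin λ·ΔX + cos λ·ΔY = −(0.621990)·(159.8) + (-0.783025)·(-385.2) = 202.23 m.
ΔN = −sin φ cos λ·ΔX − sin φ sin λ·ΔY + cos φ·ΔZ = −(-0.546336)(-0.783025)(159.8) − (-0.546336)(0.621990)(-385.2) + (0.837566)(-128.2) = -306.63 m.
Horizontal magnitude = √(ΔE² + ΔN²) = √(202.23² + (-306.63)²) = 367.32 m.

367 m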